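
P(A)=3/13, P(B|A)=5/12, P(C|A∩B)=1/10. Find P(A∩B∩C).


P(A∩B∩C) = P(A) * P(B|A) * P(C|A∩B)
= 3/13 * 5/12 * 1/10
= 5/52 * 1/10 = 1/104

1/104


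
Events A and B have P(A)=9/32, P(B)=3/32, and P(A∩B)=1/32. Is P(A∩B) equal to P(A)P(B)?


P(A)*P(B) = 9/32*3/32 = 27/1024
P(A∩B) = 1/32 != 27/1024, so not independent

No, A and B are not independent


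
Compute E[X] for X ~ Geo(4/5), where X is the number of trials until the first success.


For geometric (trials until first success), E[X] = 1/p = 1/(4/5) = 5/4

5/4


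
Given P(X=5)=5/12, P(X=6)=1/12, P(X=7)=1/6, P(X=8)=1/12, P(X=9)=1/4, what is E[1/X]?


E[1/X] = sum(g(x)*P(x))
= 1/5*5/12 + 1/6*1/12 + 1/7*1/6 + 1/8*1/12 + 1/9*1/4
= 107/672

107/672


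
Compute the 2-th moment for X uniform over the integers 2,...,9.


E[X^2] = (1/8) * sum(x^2 for x=2..9)
= 284/8 = 71/2

71/2


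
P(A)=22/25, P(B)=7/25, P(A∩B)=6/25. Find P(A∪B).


P(A∪B) = P(A) + P(B) - P(A∩B)
= 22/25 + 7/25 - 6/25 = 23/25

23/25


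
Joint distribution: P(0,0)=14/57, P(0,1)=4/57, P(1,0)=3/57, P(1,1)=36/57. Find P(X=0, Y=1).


Read from table: P(X=0, Y=1) = 4/57

4/57


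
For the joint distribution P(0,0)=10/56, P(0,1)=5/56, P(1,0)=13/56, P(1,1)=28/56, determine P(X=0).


P(X=0) = P(0,0)+P(0,1) = 10/56 + 5/56 = 15/56

15/56


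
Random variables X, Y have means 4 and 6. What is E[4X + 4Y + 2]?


E[4X + 4Y + 2] = 4*E[X] + 4*E[Y] + 2
= (4)*(4) + (4)*(6) + (2)
= 16 + 24 + 2 = 42

42


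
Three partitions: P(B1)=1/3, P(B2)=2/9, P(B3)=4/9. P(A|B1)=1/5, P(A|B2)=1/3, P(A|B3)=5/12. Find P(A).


P(A) = P(A|B1)P(B1) + P(A|B2)P(B2) + P(A|B3)P(B3)
= 1/5*1/3 + 1/3*2/9 + 5/12*4/9
= 1/15 + 2/27 + 5/27 = 44/135

44/135


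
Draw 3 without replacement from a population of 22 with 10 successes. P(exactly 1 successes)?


P(X=1) = C(10,1)*C(12,2) / C(22,3)
= 10*66 / 1540
= 660/1540 = 3/7

3/7


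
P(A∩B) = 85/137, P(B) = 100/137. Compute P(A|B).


P(A|B) = P(A∩B)/P(B) = (85/137)/(100/137) = 85/100 = 17/20

17/20


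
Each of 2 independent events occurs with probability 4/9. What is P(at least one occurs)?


P(at least one) = 1 - P(none)
P(none) = (1 - 4/9)^2 = (5/9)^2 = 25/81
P(at least one) = 1 - 25/81 = 56/81

56/81


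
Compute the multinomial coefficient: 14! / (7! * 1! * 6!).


14! = 87178291200
Denominator: 7!=5040 * 1!=1 * 6!=720
Coefficient = 87178291200 / 3628800 = 24024

24024


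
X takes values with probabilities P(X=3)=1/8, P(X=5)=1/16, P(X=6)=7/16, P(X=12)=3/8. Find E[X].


E[X] = sum(x * P(x))
= 3*1/8 + 5*1/16 + 6*7/16 + 12*3/8
= 125/16

125/16


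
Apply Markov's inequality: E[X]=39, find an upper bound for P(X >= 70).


Markov: P(X >= a) <= E[X]/a
P(X >= 70) <= 39/70

39/70


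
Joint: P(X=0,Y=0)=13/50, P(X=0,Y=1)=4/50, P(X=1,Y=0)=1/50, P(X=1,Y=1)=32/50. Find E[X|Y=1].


P(Y=1) = 36/50
E[X|Y=1] = (0*4 + 1*32)/36 = 32/36 = 8/9

8/9


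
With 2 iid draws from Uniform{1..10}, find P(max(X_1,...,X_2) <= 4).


P(max <= 4) = P(all X_i <= 4) = (P(X_1 <= 4))^2
= (4/10)^2 = (2/5)^2 = 4/25

4/25


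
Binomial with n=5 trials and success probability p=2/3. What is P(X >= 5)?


P(X>=5) = P(X=5)
= 32/243
= 32/243

32/243


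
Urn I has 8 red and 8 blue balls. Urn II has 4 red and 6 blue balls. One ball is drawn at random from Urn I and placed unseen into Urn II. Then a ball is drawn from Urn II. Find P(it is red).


P(transfer red) = 8/16 = 1/2; P(transfer blue) = 1/2
If red transferred: Urn II has 5 red of 11, so P(red|red moved) = 5/11
If blue transferred: Urn II has 4 red of 11, so P(red|blue moved) = 4/11
By total probability: P(red) = 1/2*5/11 + 1/2*4/11 = 9/22

9/22


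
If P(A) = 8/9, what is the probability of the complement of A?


P(A') = 1 - P(A) = 1 - 8/9 = 1/9

1/9


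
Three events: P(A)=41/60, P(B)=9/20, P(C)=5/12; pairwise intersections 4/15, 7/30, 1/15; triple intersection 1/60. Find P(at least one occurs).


P(A∪B∪C) = P(A)+P(B)+P(C) - P(AB)-P(AC)-P(BC) + P(ABC)
= 41/60+9/20+5/12 - 4/15-7/30-1/15 + 1/60
= 1

1


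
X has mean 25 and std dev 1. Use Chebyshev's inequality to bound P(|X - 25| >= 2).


k = 2/1 = 2
Chebyshev: P(|X-mu| >= k*sigma) <= 1/k^2 = 1/2^2 = 1/4

1/4


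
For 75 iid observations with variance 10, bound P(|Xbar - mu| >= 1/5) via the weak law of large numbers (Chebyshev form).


Var(Xbar) = Var(X)/n = 10/75
Chebyshev: P(|Xbar-mu| >= 1/5) <= Var(Xbar)/(1/5)^2 = (2/15)/(1/25) = 10/3
Bound exceeds 1, so trivial bound: 1

1


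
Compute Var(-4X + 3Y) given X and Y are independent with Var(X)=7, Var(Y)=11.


Independence => Cov(X,Y)=0
Var(-4X + 3Y) = (-4)^2*Var(X) + 3^2*Var(Y)
= 16*7 + 9*11 = 211

211


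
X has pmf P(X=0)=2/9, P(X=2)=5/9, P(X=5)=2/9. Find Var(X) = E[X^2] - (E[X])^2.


E[X] = 20/9, E[X^2] = 70/9
Var(X) = E[X^2] - (E[X])^2 = 70/9 - (20/9)^2 = 230/81

230/81


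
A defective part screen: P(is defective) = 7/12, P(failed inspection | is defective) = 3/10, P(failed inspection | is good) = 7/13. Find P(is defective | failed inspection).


P(A) = P(A|B)P(B) + P(A|B')P(B') = 3/10*7/12 + 7/13*5/12 = 623/1560
P(B|A) = P(A|B)P(B)/P(A) = (7/40)/(623/1560) = 39/89

39/89


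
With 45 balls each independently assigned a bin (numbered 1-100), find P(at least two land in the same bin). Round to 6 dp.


P(all different) = prod((100-i)/100 for i=0..44) = 0.000007
P(at least one match) = 1 - 0.000007 = 0.999993

0.999993


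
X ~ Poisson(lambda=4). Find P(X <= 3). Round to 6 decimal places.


P(X<=3) = e^(-4)*4^0/0! + e^(-4)*4^1/1! + e^(-4)*4^2/2! + e^(-4)*4^3/3!
≈ 0.0183156389 + 0.0732625556 + 0.1465251111 + 0.1953668148
= 0.4334701204
≈ 0.433470

0.433470


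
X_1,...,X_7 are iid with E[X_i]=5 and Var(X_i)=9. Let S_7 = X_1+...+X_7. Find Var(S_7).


By independence, Var(S_n) = n*Var(X_1) = 7*9 = 63

63


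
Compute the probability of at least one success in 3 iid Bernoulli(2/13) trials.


P(at least one) = 1 - P(none)
P(none) = (1 - 2/13)^3 = (11/13)^3 = 1331/2197
P(at least one) = 1 - 1331/2197 = 866/2197

866/2197


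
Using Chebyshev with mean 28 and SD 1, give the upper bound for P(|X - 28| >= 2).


k = 2/1 = 2
Chebyshev: P(|X-mu| >= k*sigma) <= 1/k^2 = 1/2^2 = 1/4

1/4


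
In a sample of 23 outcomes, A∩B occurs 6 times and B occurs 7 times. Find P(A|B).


P(A|B) = P(A∩B)/P(B) = (6/23)/(7/23) = 6/7

6/7


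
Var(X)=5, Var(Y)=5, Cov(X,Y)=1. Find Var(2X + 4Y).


Var(2X + 4Y) = 2^2*Var(X) + 4^2*Var(Y) + 2*2*4*Cov(X,Y)
= 4*5 + 16*5 + 16*1
= 20 + 80 + 16 = 116

116


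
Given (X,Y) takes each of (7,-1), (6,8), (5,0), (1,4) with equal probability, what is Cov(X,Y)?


E[X]=19/4, E[Y]=11/4, E[XY]=45/4
Cov(X,Y) = E[XY] - E[X]E[Y] = 45/4 - 19/4*11/4 = -29/16

-29/16


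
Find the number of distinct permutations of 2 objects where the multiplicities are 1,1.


2! = 2
Denominator: 1!=1 * 1!=1
Coefficient = 2 / 1 = 2

2


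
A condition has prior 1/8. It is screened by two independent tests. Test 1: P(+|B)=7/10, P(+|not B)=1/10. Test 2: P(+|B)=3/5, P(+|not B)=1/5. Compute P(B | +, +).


After test 1: P(+) = 7/10*1/8 + 1/10*7/8 = 7/40
P(B|+) = (7/80)/(7/40) = 1/2
After test 2 (use post1 as new prior): P(+) = 3/5*1/2 + 1/5*1/2 = 2/5
P(B|+,+) = (3/10)/(2/5) = 3/4

3/4


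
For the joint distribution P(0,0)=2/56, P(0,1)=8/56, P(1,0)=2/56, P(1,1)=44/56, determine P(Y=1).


P(Y=1) = P(0,1)+P(1,1) = 8/56 + 44/56 = 52/56 = 13/14

13/14


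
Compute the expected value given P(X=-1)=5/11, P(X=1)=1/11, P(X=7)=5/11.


E[X] = sum(x * P(x))
= -1*5/11 + 1*1/11 + 7*5/11
= 31/11

31/11


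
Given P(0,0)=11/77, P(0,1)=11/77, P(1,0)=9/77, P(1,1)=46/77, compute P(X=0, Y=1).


Read from table: P(X=0, Y=1) = 11/77 = 1/7

1/7


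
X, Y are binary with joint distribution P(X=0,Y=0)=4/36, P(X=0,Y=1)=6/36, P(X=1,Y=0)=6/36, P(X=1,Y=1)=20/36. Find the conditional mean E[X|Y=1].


P(Y=1) = 26/36
E[X|Y=1] = (0*6 + 1*20)/26 = 20/26 = 10/13

10/13


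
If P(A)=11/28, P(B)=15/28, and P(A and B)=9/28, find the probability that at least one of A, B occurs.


P(A∪B) = P(A) + P(B) - P(A∩B)
= 11/28 + 15/28 - 9/28 = 17/28

17/28


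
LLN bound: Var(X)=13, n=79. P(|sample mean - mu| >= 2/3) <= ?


Var(Xbar) = Var(X)/n = 13/79
Chebyshev: P(|Xbar-mu| >= 2/3) <= Var(Xbar)/(2/3)^2 = (13/79)/(4/9) = 117/316

117/316


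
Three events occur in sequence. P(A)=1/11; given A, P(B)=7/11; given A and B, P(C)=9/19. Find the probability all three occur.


P(A∩B∩C) = P(A) * P(B|A) * P(C|A∩B)
= 1/11 * 7/11 * 9/19
= 7/121 * 9/19 = 63/2299

63/2299


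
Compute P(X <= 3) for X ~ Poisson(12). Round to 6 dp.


P(X<=3) = e^(-12)*12^0/0! + e^(-12)*12^1/1! + e^(-12)*12^2/2! + e^(-12)*12^3/3!
≈ 0.0000061442 + 0.0000737305 + 0.0004423833 + 0.0017695332
= 0.0022917912
≈ 0.002292

0.002292


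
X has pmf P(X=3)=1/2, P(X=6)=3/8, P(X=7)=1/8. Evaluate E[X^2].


E[X^2] = sum(x^2 * P(x))
= 9*1/2 + 36*3/8 + 49*1/8
= 193/8

193/8


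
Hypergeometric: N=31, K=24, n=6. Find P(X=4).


P(X=4) = C(24,4)*C(7,2) / C(31,6)
= 10626*21 / 736281
= 223146/736281 = 3542/11687

3542/11687


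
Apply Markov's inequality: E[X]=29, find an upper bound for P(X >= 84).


Markov: P(X >= a) <= E[X]/a
P(X >= 84) <= 29/84

29/84


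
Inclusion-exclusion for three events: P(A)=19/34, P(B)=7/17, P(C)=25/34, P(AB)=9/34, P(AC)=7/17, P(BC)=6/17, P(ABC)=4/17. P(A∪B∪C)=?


P(A∪B∪C) = P(A)+P(B)+P(C) - P(AB)-P(AC)-P(BC) + P(ABC)
= 19/34+7/17+25/34 - 9/34-7/17-6/17 + 4/17
= 31/34

31/34


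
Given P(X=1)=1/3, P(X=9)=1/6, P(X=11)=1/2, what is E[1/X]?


E[1/X] = sum(g(x)*P(x))
= 1*1/3 + 1/9*1/6 + 1/11*1/2
= 118/297

118/297


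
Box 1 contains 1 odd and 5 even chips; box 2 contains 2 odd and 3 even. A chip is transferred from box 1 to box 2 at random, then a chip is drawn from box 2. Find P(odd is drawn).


P(transfer odd) = 1/6; P(transfer even) = 5/6
If odd transferred: Urn II has 3 odd of 6, so P(odd|odd moved) = 1/2
If even transferred: Urn II has 2 odd of 6, so P(odd|even moved) = 1/3
By total probability: P(odd) = 1/6*1/2 + 5/6*1/3 = 13/36

13/36


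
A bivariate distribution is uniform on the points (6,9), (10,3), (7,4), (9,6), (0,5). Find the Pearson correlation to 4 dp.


Cov(X,Y) = -1.3600, Var(X) = 12.2400, Var(Y) = 4.2400
rho = Cov/(sqrt(VarX)*sqrt(VarY)) = -0.1888

-0.1888


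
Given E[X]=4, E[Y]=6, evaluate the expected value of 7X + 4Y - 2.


E[7X + 4Y - 2] = 7*E[X] + 4*E[Y] - 2
= (7)*(4) + (4)*(6) + (-2)
= 28 + 24 - 2 = 50

50


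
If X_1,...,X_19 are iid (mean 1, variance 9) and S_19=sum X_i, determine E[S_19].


E[S_n] = n*E[X_1] = 19*1 = 19

19


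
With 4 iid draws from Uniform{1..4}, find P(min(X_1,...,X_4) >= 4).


P(min >= 4) = P(all X_i >= 4) = (P(X_1 >= 4))^4
= (1/4)^4 = 1/256

1/256


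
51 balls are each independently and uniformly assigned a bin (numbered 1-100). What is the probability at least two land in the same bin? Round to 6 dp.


P(all different) = prod((100-i)/100 for i=0..50) = 0.000000
P(at least one match) = 1 - 0.000000 = 1.000000

1.000000


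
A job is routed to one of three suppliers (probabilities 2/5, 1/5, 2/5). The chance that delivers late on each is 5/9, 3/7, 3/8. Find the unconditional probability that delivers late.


P(A) = P(A|B1)P(B1) + P(A|B2)P(B2) + P(A|B3)P(B3)
= 5/9*2/5 + 3/7*1/5 + 3/8*2/5
= 2/9 + 3/35 + 3/20 = 577/1260

577/1260


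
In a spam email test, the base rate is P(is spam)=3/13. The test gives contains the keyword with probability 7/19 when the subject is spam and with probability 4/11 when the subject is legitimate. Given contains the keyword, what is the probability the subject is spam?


P(A) = P(A|B)P(B) + P(A|B')P(B') = 7/19*3/13 + 4/11*10/13 = 991/2717
P(B|A) = P(A|B)P(B)/P(A) = (21/247)/(991/2717) = 231/991

231/991


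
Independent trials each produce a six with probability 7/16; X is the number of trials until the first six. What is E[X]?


For geometric (trials until first success), E[X] = 1/p = 1/(7/16) = 16/7

16/7


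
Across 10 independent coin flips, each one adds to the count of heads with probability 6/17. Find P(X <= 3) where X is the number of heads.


P(X<=3) = P(X=0) + P(X=1) + P(X=2) + P(X=3)
= 25937424601/2015993900449 + 141476861460/2015993900449 + 347261387220/2015993900449 + 505107472320/2015993900449
= 1019783145601/2015993900449

1019783145601/2015993900449


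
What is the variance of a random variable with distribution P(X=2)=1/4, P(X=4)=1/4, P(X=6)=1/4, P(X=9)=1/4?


E[X] = 21/4, E[X^2] = 137/4
Var(X) = E[X^2] - (E[X])^2 = 137/4 - (21/4)^2 = 107/16

107/16


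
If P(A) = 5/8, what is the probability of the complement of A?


P(A') = 1 - P(A) = 1 - 5/8 = 3/8

3/8


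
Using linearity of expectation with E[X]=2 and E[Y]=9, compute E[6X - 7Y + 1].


E[6X - 7Y + 1] = 6*E[X] - 7*E[Y] + 1
= (6)*(2) + (-7)*(9) + (1)
= 12 - 63 + 1 = -50

-50


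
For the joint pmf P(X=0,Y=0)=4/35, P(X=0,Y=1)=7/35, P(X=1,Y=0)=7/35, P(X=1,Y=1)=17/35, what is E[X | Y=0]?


P(Y=0) = 11/35
E[X|Y=0] = (0*4 + 1*7)/11 = 7/11

7/11


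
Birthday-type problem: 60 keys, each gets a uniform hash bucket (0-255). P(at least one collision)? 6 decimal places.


P(all different) = prod((256-i)/256 for i=0..59) = 0.000541
P(at least one match) = 1 - 0.000541 = 0.999459

0.999459


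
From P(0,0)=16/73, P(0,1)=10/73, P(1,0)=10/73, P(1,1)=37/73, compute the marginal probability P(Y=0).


P(Y=0) = P(0,0)+P(1,0) = 16/73 + 10/73 = 26/73

26/73


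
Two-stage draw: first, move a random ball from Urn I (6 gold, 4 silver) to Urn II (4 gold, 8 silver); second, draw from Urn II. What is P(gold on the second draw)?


P(transfer gold) = 6/10 = 3/5; P(transfer silver) = 2/5
If gold transferred: Urn II has 5 gold of 13, so P(gold|gold moved) = 5/13
If silver transferred: Urn II has 4 gold of 13, so P(gold|silver moved) = 4/13
By total probability: P(gold) = 3/5*5/13 + 2/5*4/13 = 23/65

23/65


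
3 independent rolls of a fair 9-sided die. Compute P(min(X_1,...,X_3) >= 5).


P(min >= 5) = P(all X_i >= 5) = (P(X_1 >= 5))^3
= (5/9)^3 = 125/729

125/729


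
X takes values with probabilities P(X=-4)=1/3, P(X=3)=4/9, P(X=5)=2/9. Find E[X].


E[X] = sum(x * P(x))
= -4*1/3 + 3*4/9 + 5*2/9
= 10/9

10/9


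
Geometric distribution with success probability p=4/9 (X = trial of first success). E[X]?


For geometric (trials until first success), E[X] = 1/p = 1/(4/9) = 9/4

9/4


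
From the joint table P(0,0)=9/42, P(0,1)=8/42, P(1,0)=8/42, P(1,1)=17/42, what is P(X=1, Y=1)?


Read from table: P(X=1, Y=1) = 17/42

17/42


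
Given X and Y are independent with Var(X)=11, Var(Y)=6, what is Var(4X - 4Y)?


Independence => Cov(X,Y)=0
Var(4X - 4Y) = 4^2*Var(X) + (-4)^2*Var(Y)
= 16*11 + 16*6 = 272

272


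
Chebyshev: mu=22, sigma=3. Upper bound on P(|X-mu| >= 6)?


k = 6/3 = 2
Chebyshev: P(|X-mu| >= k*sigma) <= 1/k^2 = 1/2^2 = 1/4

1/4


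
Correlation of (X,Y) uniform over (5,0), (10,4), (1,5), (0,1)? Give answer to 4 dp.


Cov(X,Y) = 1.2500, Var(X) = 15.5000, Var(Y) = 4.2500
rho = Cov/(sqrt(VarX)*sqrt(VarY)) = 0.1540

0.1540


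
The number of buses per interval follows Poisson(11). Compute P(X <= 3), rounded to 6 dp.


P(X<=3) = e^(-11)*11^0/0! + e^(-11)*11^1/1! + e^(-11)*11^2/2! + e^(-11)*11^3/3!
≈ 0.0000167017 + 0.0001837187 + 0.0010104529 + 0.0037049940
= 0.0049158673
≈ 0.004916

0.004916


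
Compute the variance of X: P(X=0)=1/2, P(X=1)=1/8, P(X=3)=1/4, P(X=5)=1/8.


E[X] = 3/2, E[X^2] = 11/2
Var(X) = E[X^2] - (E[X])^2 = 11/2 - (3/2)^2 = 13/4

13/4


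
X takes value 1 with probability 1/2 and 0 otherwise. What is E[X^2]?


For Bernoulli: X in {0,1}
E[X^2] = 0^2*(1-1/2) + 1^2*1/2 = 1/2

1/2


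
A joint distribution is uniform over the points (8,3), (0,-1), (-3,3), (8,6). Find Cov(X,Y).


E[X]=13/4, E[Y]=11/4, E[XY]=63/4
Cov(X,Y) = E[XY] - E[X]E[Y] = 63/4 - 13/4*11/4 = 109/16

109/16


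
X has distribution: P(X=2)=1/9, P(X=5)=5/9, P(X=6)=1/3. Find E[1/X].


E[1/X] = sum(g(x)*P(x))
= 1/2*1/9 + 1/5*5/9 + 1/6*1/3
= 2/9

2/9


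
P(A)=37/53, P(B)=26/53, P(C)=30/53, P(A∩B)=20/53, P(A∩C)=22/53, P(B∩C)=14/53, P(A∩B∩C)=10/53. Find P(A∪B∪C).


P(A∪B∪C) = P(A)+P(B)+P(C) - P(AB)-P(AC)-P(BC) + P(ABC)
= 37/53+26/53+30/53 - 20/53-22/53-14/53 + 10/53
= 47/53

47/53


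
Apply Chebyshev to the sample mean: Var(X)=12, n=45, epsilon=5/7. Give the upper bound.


Var(Xbar) = Var(X)/n = 12/45
Chebyshev: P(|Xbar-mu| >= 5/7) <= Var(Xbar)/(5/7)^2 = (4/15)/(25/49) = 196/375

196/375


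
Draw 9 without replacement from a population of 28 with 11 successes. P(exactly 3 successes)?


P(X=3) = C(11,3)*C(17,6) / C(28,9)
= 165*12376 / 6906900
= 2042040/6906900 = 34/115

34/115


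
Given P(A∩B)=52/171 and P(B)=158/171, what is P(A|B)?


P(A|B) = P(A∩B)/P(B) = (52/171)/(158/171) = 52/158 = 26/79

26/79


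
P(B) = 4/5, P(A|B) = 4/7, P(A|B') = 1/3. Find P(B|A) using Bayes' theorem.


P(A) = P(A|B)P(B) + P(A|B')P(B') = 4/7*4/5 + 1/3*1/5 = 11/21
P(B|A) = P(A|B)P(B)/P(A) = (16/35)/(11/21) = 48/55

48/55


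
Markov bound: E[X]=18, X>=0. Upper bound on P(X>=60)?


Markov: P(X >= a) <= E[X]/a
P(X >= 60) <= 18/60 = 3/10

3/10


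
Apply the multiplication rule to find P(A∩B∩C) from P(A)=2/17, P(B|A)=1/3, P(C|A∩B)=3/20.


P(A∩B∩C) = P(A) * P(B|A) * P(C|A∩B)
= 2/17 * 1/3 * 3/20
= 2/51 * 3/20 = 1/170

1/170


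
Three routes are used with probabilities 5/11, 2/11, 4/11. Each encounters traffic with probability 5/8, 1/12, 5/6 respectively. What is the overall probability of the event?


P(A) = P(A|B1)P(B1) + P(A|B2)P(B2) + P(A|B3)P(B3)
= 5/8*5/11 + 1/12*2/11 + 5/6*4/11
= 25/88 + 1/66 + 10/33 = 53/88

53/88


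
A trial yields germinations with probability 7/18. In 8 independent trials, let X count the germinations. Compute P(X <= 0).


P(X<=0) = P(X=0)
= 214358881/11019960576
= 214358881/11019960576

214358881/11019960576


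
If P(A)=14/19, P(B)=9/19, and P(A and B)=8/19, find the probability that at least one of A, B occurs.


P(A∪B) = P(A) + P(B) - P(A∩B)
= 14/19 + 9/19 - 8/19 = 15/19

15/19


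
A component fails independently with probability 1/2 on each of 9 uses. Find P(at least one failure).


P(at least one) = 1 - P(none)
P(none) = (1 - 1/2)^9 = (1/2)^9 = 1/512
P(at least one) = 1 - 1/512 = 511/512

511/512


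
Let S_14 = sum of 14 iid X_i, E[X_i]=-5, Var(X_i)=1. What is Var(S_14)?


By independence, Var(S_n) = n*Var(X_1) = 14*1 = 14

14


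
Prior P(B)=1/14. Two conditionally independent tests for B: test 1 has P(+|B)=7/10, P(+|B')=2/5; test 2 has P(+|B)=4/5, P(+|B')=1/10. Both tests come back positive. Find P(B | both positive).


After test 1: P(+) = 7/10*1/14 + 2/5*13/14 = 59/140
P(B|+) = (1/20)/(59/140) = 7/59
After test 2 (use post1 as new prior): P(+) = 4/5*7/59 + 1/10*52/59 = 54/295
P(B|+,+) = (28/295)/(54/295) = 14/27

14/27


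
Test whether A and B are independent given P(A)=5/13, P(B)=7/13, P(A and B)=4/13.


P(A)*P(B) = 5/13*7/13 = 35/169
P(A∩B) = 4/13 != 35/169, so not independent

No, A and B are not independent


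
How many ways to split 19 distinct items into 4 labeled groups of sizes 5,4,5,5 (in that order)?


19! = 121645100408832000
Denominator: 5!=120 * 4!=24 * 5!=120 * 5!=120
Coefficient = 121645100408832000 / 41472000 = 2933186256

2933186256


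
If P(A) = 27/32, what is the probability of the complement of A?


P(A') = 1 - P(A) = 1 - 27/32 = 5/32

5/32


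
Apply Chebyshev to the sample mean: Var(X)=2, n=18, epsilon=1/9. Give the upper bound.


Var(Xbar) = Var(X)/n = 2/18
Chebyshev: P(|Xbar-mu| >= 1/9) <= Var(Xbar)/(1/9)^2 = (1/9)/(1/81) = 9
Bound exceeds 1, so trivial bound: 1

1


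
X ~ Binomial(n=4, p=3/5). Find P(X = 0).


P(X=0) = C(4,0) * p^0 * (1-p)^4
= 1 * 1 * 16/625
= 16/625

16/625


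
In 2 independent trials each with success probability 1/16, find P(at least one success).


P(at least one) = 1 - P(none)
P(none) = (1 - 1/16)^2 = (15/16)^2 = 225/256
P(at least one) = 1 - 225/256 = 31/256

31/256


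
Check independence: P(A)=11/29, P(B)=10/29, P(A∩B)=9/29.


P(A)*P(B) = 11/29*10/29 = 110/841
P(A∩B) = 9/29 != 110/841, so not independent

No, A and B are not independent


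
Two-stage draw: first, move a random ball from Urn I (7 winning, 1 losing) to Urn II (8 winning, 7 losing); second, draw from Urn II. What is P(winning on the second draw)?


P(transfer winning) = 7/8; P(transfer losing) = 1/8
If winning transferred: Urn II has 9 winning of 16, so P(winning|winning moved) = 9/16
If losing transferred: Urn II has 8 winning of 16, so P(winning|losing moved) = 1/2
By total probability: P(winning) = 7/8*9/16 + 1/8*1/2 = 71/128

71/128


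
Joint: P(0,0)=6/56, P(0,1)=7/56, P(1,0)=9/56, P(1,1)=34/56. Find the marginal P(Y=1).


P(Y=1) = P(0,1)+P(1,1) = 7/56 + 34/56 = 41/56

41/56


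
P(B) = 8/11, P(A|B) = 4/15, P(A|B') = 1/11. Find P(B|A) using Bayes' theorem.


P(A) = P(A|B)P(B) + P(A|B')P(B') = 4/15*8/11 + 1/11*3/11 = 397/1815
P(B|A) = P(A|B)P(B)/P(A) = (32/165)/(397/1815) = 352/397

352/397


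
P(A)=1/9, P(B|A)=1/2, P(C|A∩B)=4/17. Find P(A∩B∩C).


P(A∩B∩C) = P(A) * P(B|A) * P(C|A∩B)
= 1/9 * 1/2 * 4/17
= 1/18 * 4/17 = 2/153

2/153


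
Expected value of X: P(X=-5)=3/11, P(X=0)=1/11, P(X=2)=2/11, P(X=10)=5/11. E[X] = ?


E[X] = sum(x * P(x))
= -5*3/11 + 0*1/11 + 2*2/11 + 10*5/11
= 39/11

39/11


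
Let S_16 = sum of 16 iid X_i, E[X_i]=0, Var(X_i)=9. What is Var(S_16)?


By independence, Var(S_n) = n*Var(X_1) = 16*9 = 144

144


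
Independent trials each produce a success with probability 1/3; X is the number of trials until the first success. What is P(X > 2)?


P(X > 2) = P(first 2 trials all fail) = (1-p)^2 = (2/3)^2 = 4/9

4/9


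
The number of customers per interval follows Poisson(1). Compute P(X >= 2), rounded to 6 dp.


P(X>=2) = 1 - P(X<=1) = 1 - (e^(-1)*1^0/0! + e^(-1)*1^1/1!)
≈ 1 - (0.3678794412 + 0.3678794412)
= 1 - 0.7357588824 = 0.2642411176
≈ 0.264241

0.264241


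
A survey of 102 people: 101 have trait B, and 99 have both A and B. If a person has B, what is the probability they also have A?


P(A|B) = P(A∩B)/P(B) = (99/102)/(101/102) = 99/101

99/101


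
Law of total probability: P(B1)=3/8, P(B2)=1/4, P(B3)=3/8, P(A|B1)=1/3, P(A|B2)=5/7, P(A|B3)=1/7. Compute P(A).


P(A) = P(A|B1)P(B1) + P(A|B2)P(B2) + P(A|B3)P(B3)
= 1/3*3/8 + 5/7*1/4 + 1/7*3/8
= 1/8 + 5/28 + 3/56 = 5/14

5/14


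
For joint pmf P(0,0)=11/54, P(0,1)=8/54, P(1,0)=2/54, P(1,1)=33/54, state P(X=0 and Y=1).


Read from table: P(X=0, Y=1) = 8/54 = 4/27

4/27


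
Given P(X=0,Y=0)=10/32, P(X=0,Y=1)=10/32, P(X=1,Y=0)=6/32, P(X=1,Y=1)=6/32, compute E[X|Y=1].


P(Y=1) = 16/32
E[X|Y=1] = (0*10 + 1*6)/16 = 6/16 = 3/8

3/8


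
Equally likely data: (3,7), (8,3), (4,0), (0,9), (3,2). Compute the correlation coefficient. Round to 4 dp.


Cov(X,Y) = -4.9200, Var(X) = 6.6400, Var(Y) = 10.9600
rho = Cov/(sqrt(VarX)*sqrt(VarY)) = -0.5767

-0.5767


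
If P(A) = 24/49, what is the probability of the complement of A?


P(A') = 1 - P(A) = 1 - 24/49 = 25/49

25/49


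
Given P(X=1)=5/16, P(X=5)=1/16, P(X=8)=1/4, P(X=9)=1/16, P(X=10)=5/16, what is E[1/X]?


E[1/X] = sum(g(x)*P(x))
= 1*5/16 + 1/5*1/16 + 1/8*1/4 + 1/9*1/16 + 1/10*5/16
= 71/180

71/180


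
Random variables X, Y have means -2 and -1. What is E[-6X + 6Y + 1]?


E[-6X + 6Y + 1] = -6*E[X] + 6*E[Y] + 1
= (-6)*(-2) + (6)*(-1) + (1)
= 12 - 6 + 1 = 7

7


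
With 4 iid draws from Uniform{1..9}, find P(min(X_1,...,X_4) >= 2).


P(min >= 2) = P(all X_i >= 2) = (P(X_1 >= 2))^4
= (8/9)^4 = 4096/6561

4096/6561


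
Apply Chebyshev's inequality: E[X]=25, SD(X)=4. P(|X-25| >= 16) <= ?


k = 16/4 = 4
Chebyshev: P(|X-mu| >= k*sigma) <= 1/k^2 = 1/4^2 = 1/16

1/16


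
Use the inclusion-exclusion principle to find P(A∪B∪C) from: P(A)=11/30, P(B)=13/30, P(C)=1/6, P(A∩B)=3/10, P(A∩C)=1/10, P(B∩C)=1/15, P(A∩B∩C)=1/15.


P(A∪B∪C) = P(A)+P(B)+P(C) - P(AB)-P(AC)-P(BC) + P(ABC)
= 11/30+13/30+1/6 - 3/10-1/10-1/15 + 1/15
= 17/30

17/30


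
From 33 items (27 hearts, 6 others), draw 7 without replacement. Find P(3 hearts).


P(X=3) = C(27,3)*C(6,4) / C(33,7)
= 2925*15 / 4272048
= 43875/4272048 = 1625/158224

1625/158224


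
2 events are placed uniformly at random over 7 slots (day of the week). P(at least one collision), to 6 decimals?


P(all different) = prod((7-i)/7 for i=0..1) = 0.857143
P(at least one match) = 1 - 0.857143 = 0.142857

0.142857


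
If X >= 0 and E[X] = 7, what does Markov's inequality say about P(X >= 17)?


Markov: P(X >= a) <= E[X]/a
P(X >= 17) <= 7/17

7/17


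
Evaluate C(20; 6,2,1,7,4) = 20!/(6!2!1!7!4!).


20! = 2432902008176640000
Denominator: 6!=720 * 2!=2 * 1!=1 * 7!=5040 * 4!=24
Coefficient = 2432902008176640000 / 174182400 = 13967553600

13967553600


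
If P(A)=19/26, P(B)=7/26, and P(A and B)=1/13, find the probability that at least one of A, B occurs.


P(A∪B) = P(A) + P(B) - P(A∩B)
= 19/26 + 7/26 - 1/13 = 12/13

12/13


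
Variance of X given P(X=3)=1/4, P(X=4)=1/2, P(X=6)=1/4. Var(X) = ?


E[X] = 17/4, E[X^2] = 77/4
Var(X) = E[X^2] - (E[X])^2 = 77/4 - (17/4)^2 = 19/16

19/16


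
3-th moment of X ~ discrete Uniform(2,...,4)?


E[X^3] = (1/3) * sum(x^3 for x=2..4)
= 99/3 = 33

33


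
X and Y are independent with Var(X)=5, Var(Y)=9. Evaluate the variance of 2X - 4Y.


Independence => Cov(X,Y)=0
Var(2X - 4Y) = 2^2*Var(X) + (-4)^2*Var(Y)
= 4*5 + 16*9 = 164

164


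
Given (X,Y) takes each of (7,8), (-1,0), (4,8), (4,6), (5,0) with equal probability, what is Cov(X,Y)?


E[X]=19/5, E[Y]=22/5, E[XY]=112/5
Cov(X,Y) = E[XY] - E[X]E[Y] = 112/5 - 19/5*22/5 = 142/25

142/25


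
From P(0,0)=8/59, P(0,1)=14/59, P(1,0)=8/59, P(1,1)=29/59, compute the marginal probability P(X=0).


P(X=0) = P(0,0)+P(0,1) = 8/59 + 14/59 = 22/59

22/59


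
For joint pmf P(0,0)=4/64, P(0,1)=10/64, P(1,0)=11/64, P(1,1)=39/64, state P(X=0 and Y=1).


Read from table: P(X=0, Y=1) = 10/64 = 5/32

5/32


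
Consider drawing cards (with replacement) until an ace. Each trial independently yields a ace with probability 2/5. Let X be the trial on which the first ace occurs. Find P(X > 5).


P(X > 5) = P(first 5 trials all fail) = (1-p)^5 = (3/5)^5 = 243/3125

243/3125


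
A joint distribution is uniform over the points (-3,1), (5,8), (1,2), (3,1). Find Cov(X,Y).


E[X]=3/2, E[Y]=3, E[XY]=21/2
Cov(X,Y) = E[XY] - E[X]E[Y] = 21/2 - 3/2*3 = 6

6


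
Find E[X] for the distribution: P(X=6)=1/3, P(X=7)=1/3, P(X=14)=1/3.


E[X] = sum(x * P(x))
= 6*1/3 + 7*1/3 + 14*1/3
= 9

9


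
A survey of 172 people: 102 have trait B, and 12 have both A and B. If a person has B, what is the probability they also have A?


P(A|B) = P(A∩B)/P(B) = (12/172)/(102/172) = 12/102 = 2/17

2/17


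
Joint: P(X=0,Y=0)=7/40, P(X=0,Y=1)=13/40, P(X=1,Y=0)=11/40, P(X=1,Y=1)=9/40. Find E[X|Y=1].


P(Y=1) = 22/40
E[X|Y=1] = (0*13 + 1*9)/22 = 9/22

9/22


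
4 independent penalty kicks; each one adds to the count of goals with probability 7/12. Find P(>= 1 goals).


P(at least one) = 1 - P(none)
P(none) = (1 - 7/12)^4 = (5/12)^4 = 625/20736
P(at least one) = 1 - 625/20736 = 20111/20736

20111/20736


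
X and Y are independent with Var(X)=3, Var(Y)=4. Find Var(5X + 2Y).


Independence => Cov(X,Y)=0
Var(5X + 2Y) = 5^2*Var(X) + 2^2*Var(Y)
= 25*3 + 4*4 = 91

91


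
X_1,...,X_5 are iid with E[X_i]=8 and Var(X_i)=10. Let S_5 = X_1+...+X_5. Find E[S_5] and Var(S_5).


E[S_n] = n*mu = 5*8 = 40
Var(S_n) = n*sigma^2 = 5*10 = 50

E[S_5]=40, Var(S_5)=50


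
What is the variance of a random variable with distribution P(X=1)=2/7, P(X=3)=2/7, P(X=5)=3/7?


E[X] = 23/7, E[X^2] = 95/7
Var(X) = E[X^2] - (E[X])^2 = 95/7 - (23/7)^2 = 136/49

136/49


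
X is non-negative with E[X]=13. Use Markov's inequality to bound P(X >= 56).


Markov: P(X >= a) <= E[X]/a
P(X >= 56) <= 13/56

13/56


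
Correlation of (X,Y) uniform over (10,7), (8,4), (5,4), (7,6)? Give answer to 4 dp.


Cov(X,Y) = 1.6250, Var(X) = 3.2500, Var(Y) = 1.6875
rho = Cov/(sqrt(VarX)*sqrt(VarY)) = 0.6939

0.6939


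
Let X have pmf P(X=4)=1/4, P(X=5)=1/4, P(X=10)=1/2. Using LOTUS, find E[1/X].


E[1/X] = sum(g(x)*P(x))
= 1/4*1/4 + 1/5*1/4 + 1/10*1/2
= 13/80

13/80


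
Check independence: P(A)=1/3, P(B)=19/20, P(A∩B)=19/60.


P(A)*P(B) = 1/3*19/20 = 19/60
P(A∩B) = 19/60, which equals P(A)P(B), so independent

Yes, A and B are independent


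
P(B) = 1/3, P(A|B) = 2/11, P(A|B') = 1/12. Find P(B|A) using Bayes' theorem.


P(A) = P(A|B)P(B) + P(A|B')P(B') = 2/11*1/3 + 1/12*2/3 = 23/198
P(B|A) = P(A|B)P(B)/P(A) = (2/33)/(23/198) = 12/23

12/23


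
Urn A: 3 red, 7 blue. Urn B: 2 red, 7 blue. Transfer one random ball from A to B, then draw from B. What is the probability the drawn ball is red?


P(transfer red) = 3/10; P(transfer blue) = 7/10
If red transferred: Urn II has 3 red of 10, so P(red|red moved) = 3/10
If blue transferred: Urn II has 2 red of 10, so P(red|blue moved) = 1/5
By total probability: P(red) = 3/10*3/10 + 7/10*1/5 = 23/100

23/100


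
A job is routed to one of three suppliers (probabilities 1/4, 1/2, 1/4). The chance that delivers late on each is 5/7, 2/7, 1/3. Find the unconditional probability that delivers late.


P(A) = P(A|B1)P(B1) + P(A|B2)P(B2) + P(A|B3)P(B3)
= 5/7*1/4 + 2/7*1/2 + 1/3*1/4
= 5/28 + 1/7 + 1/12 = 17/42

17/42


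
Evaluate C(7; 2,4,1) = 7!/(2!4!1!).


7! = 5040
Denominator: 2!=2 * 4!=24 * 1!=1
Coefficient = 5040 / 48 = 105

105


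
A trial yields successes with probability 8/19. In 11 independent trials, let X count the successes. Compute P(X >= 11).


P(X>=11) = P(X=11)
= 8589934592/116490258898219
= 8589934592/116490258898219

8589934592/116490258898219


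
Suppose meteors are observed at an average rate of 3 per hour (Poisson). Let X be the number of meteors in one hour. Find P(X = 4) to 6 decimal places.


P(X=4) = e^(-3) * 3^4 / 4!
≈ 0.04978706837 * 81 / 24
≈ 0.168031

0.168031


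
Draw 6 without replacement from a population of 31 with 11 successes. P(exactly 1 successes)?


P(X=1) = C(11,1)*C(20,5) / C(31,6)
= 11*15504 / 736281
= 170544/736281 = 56848/245427

56848/245427


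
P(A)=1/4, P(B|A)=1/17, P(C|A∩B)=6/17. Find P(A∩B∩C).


P(A∩B∩C) = P(A) * P(B|A) * P(C|A∩B)
= 1/4 * 1/17 * 6/17
= 1/68 * 6/17 = 3/578

3/578


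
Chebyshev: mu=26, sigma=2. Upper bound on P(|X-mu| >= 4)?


k = 4/2 = 2
Chebyshev: P(|X-mu| >= k*sigma) <= 1/k^2 = 1/2^2 = 1/4

1/4


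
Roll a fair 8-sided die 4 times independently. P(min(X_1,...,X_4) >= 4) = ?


P(min >= 4) = P(all X_i >= 4) = (P(X_1 >= 4))^4
= (5/8)^4 = 625/4096

625/4096


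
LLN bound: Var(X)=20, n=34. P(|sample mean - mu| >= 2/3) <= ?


Var(Xbar) = Var(X)/n = 20/34
Chebyshev: P(|Xbar-mu| >= 2/3) <= Var(Xbar)/(2/3)^2 = (10/17)/(4/9) = 45/34
Bound exceeds 1, so trivial bound: 1

1


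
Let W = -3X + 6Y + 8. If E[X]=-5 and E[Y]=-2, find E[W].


E[-3X + 6Y + 8] = -3*E[X] + 6*E[Y] + 8
= (-3)*(-5) + (6)*(-2) + (8)
= 15 - 12 + 8 = 11

11


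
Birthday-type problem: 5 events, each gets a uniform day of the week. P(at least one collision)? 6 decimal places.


P(all different) = prod((7-i)/7 for i=0..4) = 0.149938
P(at least one match) = 1 - 0.149938 = 0.850062

0.850062


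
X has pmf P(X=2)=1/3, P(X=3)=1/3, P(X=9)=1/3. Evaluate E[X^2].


E[X^2] = sum(x^2 * P(x))
= 4*1/3 + 9*1/3 + 81*1/3
= 94/3

94/3


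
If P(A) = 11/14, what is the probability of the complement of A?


P(A') = 1 - P(A) = 1 - 11/14 = 3/14

3/14


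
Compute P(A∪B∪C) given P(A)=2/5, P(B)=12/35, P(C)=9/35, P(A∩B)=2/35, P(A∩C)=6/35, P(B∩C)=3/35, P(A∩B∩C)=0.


P(A∪B∪C) = P(A)+P(B)+P(C) - P(AB)-P(AC)-P(BC) + P(ABC)
= 2/5+12/35+9/35 - 2/35-6/35-3/35 + 0
= 24/35

24/35


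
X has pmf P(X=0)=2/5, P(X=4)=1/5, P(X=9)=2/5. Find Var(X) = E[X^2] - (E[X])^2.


E[X] = 22/5, E[X^2] = 178/5
Var(X) = E[X^2] - (E[X])^2 = 178/5 - (22/5)^2 = 406/25

406/25


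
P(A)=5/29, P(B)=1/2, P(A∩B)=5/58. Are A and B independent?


P(A)*P(B) = 5/29*1/2 = 5/58
P(A∩B) = 5/58, which equals P(A)P(B), so independent

Yes, A and B are independent


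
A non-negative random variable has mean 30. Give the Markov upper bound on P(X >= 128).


Markov: P(X >= a) <= E[X]/a
P(X >= 128) <= 30/128 = 15/64

15/64


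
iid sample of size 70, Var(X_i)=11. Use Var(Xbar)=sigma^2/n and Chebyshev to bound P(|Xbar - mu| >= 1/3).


Var(Xbar) = Var(X)/n = 11/70
Chebyshev: P(|Xbar-mu| >= 1/3) <= Var(Xbar)/(1/3)^2 = (11/70)/(1/9) = 99/70
Bound exceeds 1, so trivial bound: 1

1


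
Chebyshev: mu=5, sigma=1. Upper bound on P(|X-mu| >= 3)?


k = 3/1 = 3
Chebyshev: P(|X-mu| >= k*sigma) <= 1/k^2 = 1/3^2 = 1/9

1/9


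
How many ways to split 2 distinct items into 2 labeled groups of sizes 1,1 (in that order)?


2! = 2
Denominator: 1!=1 * 1!=1
Coefficient = 2 / 1 = 2

2


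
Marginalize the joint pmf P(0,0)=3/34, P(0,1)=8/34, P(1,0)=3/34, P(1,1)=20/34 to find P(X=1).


P(X=1) = P(1,0)+P(1,1) = 3/34 + 20/34 = 23/34

23/34


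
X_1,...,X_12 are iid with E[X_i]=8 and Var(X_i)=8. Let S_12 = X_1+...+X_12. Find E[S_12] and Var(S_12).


E[S_n] = n*mu = 12*8 = 96
Var(S_n) = n*sigma^2 = 12*8 = 96

E[S_12]=96, Var(S_12)=96


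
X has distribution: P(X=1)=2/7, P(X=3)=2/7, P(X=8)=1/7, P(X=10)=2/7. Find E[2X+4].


E[2X+4] = sum(g(x)*P(x))
= 6*2/7 + 10*2/7 + 20*1/7 + 24*2/7
= 100/7

100/7


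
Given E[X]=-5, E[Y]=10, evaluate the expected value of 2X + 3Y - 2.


E[2X + 3Y - 2] = 2*E[X] + 3*E[Y] - 2
= (2)*(-5) + (3)*(10) + (-2)
= -10 + 30 - 2 = 18

18


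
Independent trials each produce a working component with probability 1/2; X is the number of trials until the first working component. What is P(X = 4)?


P(X=4) = (1-p)^3 * p = (1/2)^3 * 1/2
= 1/8 * 1/2 = 1/16

1/16


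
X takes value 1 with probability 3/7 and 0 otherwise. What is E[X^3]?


For Bernoulli: X in {0,1}
E[X^3] = 0^3*(1-3/7) + 1^3*3/7 = 3/7

3/7


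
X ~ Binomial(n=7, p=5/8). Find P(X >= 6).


P(X>=6) = P(X=6) + P(X=7)
= 328125/2097152 + 78125/2097152
= 203125/1048576

203125/1048576


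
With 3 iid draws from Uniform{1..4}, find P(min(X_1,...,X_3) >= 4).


P(min >= 4) = P(all X_i >= 4) = (P(X_1 >= 4))^3
= (1/4)^3 = 1/64

1/64


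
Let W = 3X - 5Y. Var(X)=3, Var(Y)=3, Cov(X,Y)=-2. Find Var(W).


Var(3X - 5Y) = 3^2*Var(X) + (-5)^2*Var(Y) + 2*3*(-5)*Cov(X,Y)
= 9*3 + 25*3 - 30*(-2)
= 27 + 75 + 60 = 162

162


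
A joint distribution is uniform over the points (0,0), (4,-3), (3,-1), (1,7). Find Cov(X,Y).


E[X]=2, E[Y]=3/4, E[XY]=-2
Cov(X,Y) = E[XY] - E[X]E[Y] = -2 - 2*3/4 = -7/2

-7/2


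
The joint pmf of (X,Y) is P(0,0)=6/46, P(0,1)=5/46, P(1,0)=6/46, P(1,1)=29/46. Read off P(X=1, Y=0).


Read from table: P(X=1, Y=0) = 6/46 = 3/23

3/23


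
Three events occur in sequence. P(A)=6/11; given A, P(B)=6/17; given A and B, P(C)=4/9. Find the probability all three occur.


P(A∩B∩C) = P(A) * P(B|A) * P(C|A∩B)
= 6/11 * 6/17 * 4/9
= 36/187 * 4/9 = 16/187

16/187


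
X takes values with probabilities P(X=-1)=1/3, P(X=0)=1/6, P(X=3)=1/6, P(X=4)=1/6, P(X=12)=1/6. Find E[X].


E[X] = sum(x * P(x))
= -1*1/3 + 0*1/6 + 3*1/6 + 4*1/6 + 12*1/6
= 17/6

17/6


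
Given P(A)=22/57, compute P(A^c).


P(A') = 1 - P(A) = 1 - 22/57 = 35/57

35/57


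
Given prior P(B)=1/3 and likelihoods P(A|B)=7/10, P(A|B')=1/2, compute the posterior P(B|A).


P(A) = P(A|B)P(B) + P(A|B')P(B') = 7/10*1/3 + 1/2*2/3 = 17/30
P(B|A) = P(A|B)P(B)/P(A) = (7/30)/(17/30) = 7/17

7/17


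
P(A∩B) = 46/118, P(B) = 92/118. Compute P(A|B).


P(A|B) = P(A∩B)/P(B) = (46/118)/(92/118) = 46/92 = 1/2

1/2


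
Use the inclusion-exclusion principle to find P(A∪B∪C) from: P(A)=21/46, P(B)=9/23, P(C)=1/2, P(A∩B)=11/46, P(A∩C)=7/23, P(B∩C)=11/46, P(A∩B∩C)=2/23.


P(A∪B∪C) = P(A)+P(B)+P(C) - P(AB)-P(AC)-P(BC) + P(ABC)
= 21/46+9/23+1/2 - 11/46-7/23-11/46 + 2/23
= 15/23

15/23


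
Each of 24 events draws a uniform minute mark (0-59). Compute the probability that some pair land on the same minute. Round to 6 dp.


P(all different) = prod((60-i)/60 for i=0..23) = 0.004721
P(at least one match) = 1 - 0.004721 = 0.995279

0.995279


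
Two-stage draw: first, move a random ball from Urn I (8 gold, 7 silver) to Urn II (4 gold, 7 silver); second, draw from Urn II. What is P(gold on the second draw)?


P(transfer gold) = 8/15; P(transfer silver) = 7/15
If gold transferred: Urn II has 5 gold of 12, so P(gold|gold moved) = 5/12
If silver transferred: Urn II has 4 gold of 12, so P(gold|silver moved) = 1/3
By total probability: P(gold) = 8/15*5/12 + 7/15*1/3 = 17/45

17/45


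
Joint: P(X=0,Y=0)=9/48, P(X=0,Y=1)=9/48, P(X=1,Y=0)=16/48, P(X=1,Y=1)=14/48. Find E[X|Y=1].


P(Y=1) = 23/48
E[X|Y=1] = (0*9 + 1*14)/23 = 14/23

14/23


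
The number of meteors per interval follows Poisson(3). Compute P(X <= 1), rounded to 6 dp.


P(X<=1) = e^(-3)*3^0/0! + e^(-3)*3^1/1!
≈ 0.0497870684 + 0.1493612051
= 0.1991482735
≈ 0.199148

0.199148


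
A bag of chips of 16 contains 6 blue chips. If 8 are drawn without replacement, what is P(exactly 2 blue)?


P(X=2) = C(6,2)*C(10,6) / C(16,8)
= 15*210 / 12870
= 3150/12870 = 35/143

35/143


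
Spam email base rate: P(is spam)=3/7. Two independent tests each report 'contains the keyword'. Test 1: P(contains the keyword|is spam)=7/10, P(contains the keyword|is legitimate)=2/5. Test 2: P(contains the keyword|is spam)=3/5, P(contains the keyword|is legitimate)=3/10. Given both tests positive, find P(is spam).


After test 1: P(+) = 7/10*3/7 + 2/5*4/7 = 37/70
P(B|+) = (3/10)/(37/70) = 21/37
After test 2 (use post1 as new prior): P(+) = 3/5*21/37 + 3/10*16/37 = 87/185
P(B|+,+) = (63/185)/(87/185) = 21/29

21/29


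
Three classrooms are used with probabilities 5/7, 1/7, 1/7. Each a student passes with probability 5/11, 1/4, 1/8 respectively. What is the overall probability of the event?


P(A) = P(A|B1)P(B1) + P(A|B2)P(B2) + P(A|B3)P(B3)
= 5/11*5/7 + 1/4*1/7 + 1/8*1/7
= 25/77 + 1/28 + 1/56 = 233/616

233/616


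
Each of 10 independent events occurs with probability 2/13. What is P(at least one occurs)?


P(at least one) = 1 - P(none)
P(none) = (1 - 2/13)^10 = (11/13)^10 = 25937424601/137858491849
P(at least one) = 1 - 25937424601/137858491849 = 111921067248/137858491849

111921067248/137858491849


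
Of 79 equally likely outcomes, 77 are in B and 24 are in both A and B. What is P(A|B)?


P(A|B) = P(A∩B)/P(B) = (24/79)/(77/79) = 24/77

24/77


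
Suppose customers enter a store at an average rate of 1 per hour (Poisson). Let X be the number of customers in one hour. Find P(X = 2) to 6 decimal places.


P(X=2) = e^(-1) * 1^2 / 2!
≈ 0.3678794412 * 1 / 2
≈ 0.183940

0.183940


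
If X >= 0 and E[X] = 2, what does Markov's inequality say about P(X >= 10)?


Markov: P(X >= a) <= E[X]/a
P(X >= 10) <= 2/10 = 1/5

1/5


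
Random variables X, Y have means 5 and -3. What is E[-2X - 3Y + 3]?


E[-2X - 3Y + 3] = -2*E[X] - 3*E[Y] + 3
= (-2)*(5) + (-3)*(-3) + (3)
= -10 + 9 + 3 = 2

2


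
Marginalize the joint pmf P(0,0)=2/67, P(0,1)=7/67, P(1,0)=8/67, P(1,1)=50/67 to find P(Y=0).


P(Y=0) = P(0,0)+P(1,0) = 2/67 + 8/67 = 10/67

10/67


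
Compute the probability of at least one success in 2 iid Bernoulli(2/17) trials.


P(at least one) = 1 - P(none)
P(none) = (1 - 2/17)^2 = (15/17)^2 = 225/289
P(at least one) = 1 - 225/289 = 64/289

64/289
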